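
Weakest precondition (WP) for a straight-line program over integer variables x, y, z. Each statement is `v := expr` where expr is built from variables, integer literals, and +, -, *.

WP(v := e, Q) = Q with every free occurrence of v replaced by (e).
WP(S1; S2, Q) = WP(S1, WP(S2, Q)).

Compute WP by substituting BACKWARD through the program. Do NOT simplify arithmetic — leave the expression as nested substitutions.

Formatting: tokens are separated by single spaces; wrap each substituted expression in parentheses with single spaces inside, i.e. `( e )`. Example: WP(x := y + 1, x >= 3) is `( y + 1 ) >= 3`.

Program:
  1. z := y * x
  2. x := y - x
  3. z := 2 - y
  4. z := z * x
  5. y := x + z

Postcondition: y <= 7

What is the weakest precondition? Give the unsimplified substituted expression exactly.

post: y <= 7
stmt 5: y := x + z  -- replace 1 occurrence(s) of y with (x + z)
  => ( x + z ) <= 7
stmt 4: z := z * x  -- replace 1 occurrence(s) of z with (z * x)
  => ( x + ( z * x ) ) <= 7
stmt 3: z := 2 - y  -- replace 1 occurrence(s) of z with (2 - y)
  => ( x + ( ( 2 - y ) * x ) ) <= 7
stmt 2: x := y - x  -- replace 2 occurrence(s) of x with (y - x)
  => ( ( y - x ) + ( ( 2 - y ) * ( y - x ) ) ) <= 7
stmt 1: z := y * x  -- replace 0 occurrence(s) of z with (y * x)
  => ( ( y - x ) + ( ( 2 - y ) * ( y - x ) ) ) <= 7

Answer: ( ( y - x ) + ( ( 2 - y ) * ( y - x ) ) ) <= 7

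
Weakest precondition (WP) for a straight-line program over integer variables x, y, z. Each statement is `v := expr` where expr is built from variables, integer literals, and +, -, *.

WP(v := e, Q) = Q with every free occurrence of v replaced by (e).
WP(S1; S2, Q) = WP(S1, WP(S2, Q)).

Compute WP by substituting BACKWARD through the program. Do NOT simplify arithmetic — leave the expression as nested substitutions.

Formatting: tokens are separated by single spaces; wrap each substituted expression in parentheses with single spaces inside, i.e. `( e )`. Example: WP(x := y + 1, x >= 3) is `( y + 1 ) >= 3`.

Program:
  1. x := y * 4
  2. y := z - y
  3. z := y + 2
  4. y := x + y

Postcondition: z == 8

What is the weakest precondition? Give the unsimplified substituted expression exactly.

post: z == 8
stmt 4: y := x + y  -- replace 0 occurrence(s) of y with (x + y)
  => z == 8
stmt 3: z := y + 2  -- replace 1 occurrence(s) of z with (y + 2)
  => ( y + 2 ) == 8
stmt 2: y := z - y  -- replace 1 occurrence(s) of y with (z - y)
  => ( ( z - y ) + 2 ) == 8
stmt 1: x := y * 4  -- replace 0 occurrence(s) of x with (y * 4)
  => ( ( z - y ) + 2 ) == 8

Answer: ( ( z - y ) + 2 ) == 8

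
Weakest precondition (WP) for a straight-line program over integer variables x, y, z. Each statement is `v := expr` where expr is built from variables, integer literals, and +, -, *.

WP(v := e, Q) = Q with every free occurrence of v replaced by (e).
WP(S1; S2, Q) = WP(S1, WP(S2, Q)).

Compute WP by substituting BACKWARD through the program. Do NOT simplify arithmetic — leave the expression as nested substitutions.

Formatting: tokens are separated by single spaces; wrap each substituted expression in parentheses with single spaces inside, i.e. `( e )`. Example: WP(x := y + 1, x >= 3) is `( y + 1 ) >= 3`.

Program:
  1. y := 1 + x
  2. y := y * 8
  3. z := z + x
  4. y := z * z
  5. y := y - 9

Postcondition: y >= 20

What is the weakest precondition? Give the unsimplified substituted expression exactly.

Answer: ( ( ( z + x ) * ( z + x ) ) - 9 ) >= 20

Derivation:
post: y >= 20
stmt 5: y := y - 9  -- replace 1 occurrence(s) of y with (y - 9)
  => ( y - 9 ) >= 20
stmt 4: y := z * z  -- replace 1 occurrence(s) of y with (z * z)
  => ( ( z * z ) - 9 ) >= 20
stmt 3: z := z + x  -- replace 2 occurrence(s) of z with (z + x)
  => ( ( ( z + x ) * ( z + x ) ) - 9 ) >= 20
stmt 2: y := y * 8  -- replace 0 occurrence(s) of y with (y * 8)
  => ( ( ( z + x ) * ( z + x ) ) - 9 ) >= 20
stmt 1: y := 1 + x  -- replace 0 occurrence(s) of y with (1 + x)
  => ( ( ( z + x ) * ( z + x ) ) - 9 ) >= 20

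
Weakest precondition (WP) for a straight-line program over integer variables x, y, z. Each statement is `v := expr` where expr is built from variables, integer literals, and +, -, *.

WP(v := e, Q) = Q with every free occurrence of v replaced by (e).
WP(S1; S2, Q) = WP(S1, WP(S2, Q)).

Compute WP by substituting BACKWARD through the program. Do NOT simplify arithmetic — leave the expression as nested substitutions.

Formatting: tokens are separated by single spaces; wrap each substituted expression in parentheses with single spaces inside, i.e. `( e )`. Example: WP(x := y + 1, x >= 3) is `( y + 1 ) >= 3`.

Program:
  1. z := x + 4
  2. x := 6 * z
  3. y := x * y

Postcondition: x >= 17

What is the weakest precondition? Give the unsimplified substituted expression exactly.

post: x >= 17
stmt 3: y := x * y  -- replace 0 occurrence(s) of y with (x * y)
  => x >= 17
stmt 2: x := 6 * z  -- replace 1 occurrence(s) of x with (6 * z)
  => ( 6 * z ) >= 17
stmt 1: z := x + 4  -- replace 1 occurrence(s) of z with (x + 4)
  => ( 6 * ( x + 4 ) ) >= 17

Answer: ( 6 * ( x + 4 ) ) >= 17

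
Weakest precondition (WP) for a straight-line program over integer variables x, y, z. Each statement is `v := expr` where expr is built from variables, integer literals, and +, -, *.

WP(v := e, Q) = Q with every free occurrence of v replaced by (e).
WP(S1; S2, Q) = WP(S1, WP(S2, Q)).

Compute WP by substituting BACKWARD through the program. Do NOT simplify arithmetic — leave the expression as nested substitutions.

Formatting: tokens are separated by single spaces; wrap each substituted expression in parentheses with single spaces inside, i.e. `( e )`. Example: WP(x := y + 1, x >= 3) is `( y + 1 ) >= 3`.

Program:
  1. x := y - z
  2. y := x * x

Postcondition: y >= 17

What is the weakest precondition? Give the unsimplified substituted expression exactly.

Answer: ( ( y - z ) * ( y - z ) ) >= 17

Derivation:
post: y >= 17
stmt 2: y := x * x  -- replace 1 occurrence(s) of y with (x * x)
  => ( x * x ) >= 17
stmt 1: x := y - z  -- replace 2 occurrence(s) of x with (y - z)
  => ( ( y - z ) * ( y - z ) ) >= 17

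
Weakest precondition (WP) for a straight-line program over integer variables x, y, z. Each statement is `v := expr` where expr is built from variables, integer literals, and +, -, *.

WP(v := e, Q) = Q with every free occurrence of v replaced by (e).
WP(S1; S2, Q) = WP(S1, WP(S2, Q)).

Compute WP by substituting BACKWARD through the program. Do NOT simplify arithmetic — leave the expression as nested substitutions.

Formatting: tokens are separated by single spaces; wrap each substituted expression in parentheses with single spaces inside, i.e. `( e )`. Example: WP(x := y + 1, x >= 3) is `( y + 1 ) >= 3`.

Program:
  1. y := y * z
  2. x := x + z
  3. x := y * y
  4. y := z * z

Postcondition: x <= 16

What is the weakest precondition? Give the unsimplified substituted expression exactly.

post: x <= 16
stmt 4: y := z * z  -- replace 0 occurrence(s) of y with (z * z)
  => x <= 16
stmt 3: x := y * y  -- replace 1 occurrence(s) of x with (y * y)
  => ( y * y ) <= 16
stmt 2: x := x + z  -- replace 0 occurrence(s) of x with (x + z)
  => ( y * y ) <= 16
stmt 1: y := y * z  -- replace 2 occurrence(s) of y with (y * z)
  => ( ( y * z ) * ( y * z ) ) <= 16

Answer: ( ( y * z ) * ( y * z ) ) <= 16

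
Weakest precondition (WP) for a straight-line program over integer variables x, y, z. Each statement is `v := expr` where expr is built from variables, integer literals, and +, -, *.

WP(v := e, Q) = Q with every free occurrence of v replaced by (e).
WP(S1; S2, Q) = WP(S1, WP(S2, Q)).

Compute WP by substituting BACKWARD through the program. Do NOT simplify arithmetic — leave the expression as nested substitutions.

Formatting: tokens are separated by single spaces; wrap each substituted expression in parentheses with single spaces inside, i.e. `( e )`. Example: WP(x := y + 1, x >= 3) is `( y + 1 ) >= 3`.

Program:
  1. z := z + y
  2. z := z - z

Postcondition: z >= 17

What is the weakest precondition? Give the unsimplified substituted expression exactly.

Answer: ( ( z + y ) - ( z + y ) ) >= 17

Derivation:
post: z >= 17
stmt 2: z := z - z  -- replace 1 occurrence(s) of z with (z - z)
  => ( z - z ) >= 17
stmt 1: z := z + y  -- replace 2 occurrence(s) of z with (z + y)
  => ( ( z + y ) - ( z + y ) ) >= 17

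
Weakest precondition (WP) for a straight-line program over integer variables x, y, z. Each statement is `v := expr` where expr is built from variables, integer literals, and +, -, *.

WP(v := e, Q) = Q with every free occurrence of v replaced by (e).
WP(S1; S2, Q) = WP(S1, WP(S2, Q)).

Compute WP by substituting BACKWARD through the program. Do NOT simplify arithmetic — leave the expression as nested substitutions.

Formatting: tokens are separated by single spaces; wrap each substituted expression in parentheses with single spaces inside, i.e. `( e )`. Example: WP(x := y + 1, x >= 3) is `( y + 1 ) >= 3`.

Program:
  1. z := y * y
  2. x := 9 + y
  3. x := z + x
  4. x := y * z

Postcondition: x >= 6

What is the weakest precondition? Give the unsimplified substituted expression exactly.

post: x >= 6
stmt 4: x := y * z  -- replace 1 occurrence(s) of x with (y * z)
  => ( y * z ) >= 6
stmt 3: x := z + x  -- replace 0 occurrence(s) of x with (z + x)
  => ( y * z ) >= 6
stmt 2: x := 9 + y  -- replace 0 occurrence(s) of x with (9 + y)
  => ( y * z ) >= 6
stmt 1: z := y * y  -- replace 1 occurrence(s) of z with (y * y)
  => ( y * ( y * y ) ) >= 6

Answer: ( y * ( y * y ) ) >= 6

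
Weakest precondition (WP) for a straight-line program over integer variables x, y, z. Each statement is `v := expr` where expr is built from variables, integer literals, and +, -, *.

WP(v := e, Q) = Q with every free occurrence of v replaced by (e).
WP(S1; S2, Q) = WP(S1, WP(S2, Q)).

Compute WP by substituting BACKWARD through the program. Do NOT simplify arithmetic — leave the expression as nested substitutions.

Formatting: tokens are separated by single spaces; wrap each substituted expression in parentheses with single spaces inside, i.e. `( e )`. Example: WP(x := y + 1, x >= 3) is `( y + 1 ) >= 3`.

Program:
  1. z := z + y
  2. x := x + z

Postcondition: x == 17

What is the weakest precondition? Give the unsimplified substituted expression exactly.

Answer: ( x + ( z + y ) ) == 17

Derivation:
post: x == 17
stmt 2: x := x + z  -- replace 1 occurrence(s) of x with (x + z)
  => ( x + z ) == 17
stmt 1: z := z + y  -- replace 1 occurrence(s) of z with (z + y)
  => ( x + ( z + y ) ) == 17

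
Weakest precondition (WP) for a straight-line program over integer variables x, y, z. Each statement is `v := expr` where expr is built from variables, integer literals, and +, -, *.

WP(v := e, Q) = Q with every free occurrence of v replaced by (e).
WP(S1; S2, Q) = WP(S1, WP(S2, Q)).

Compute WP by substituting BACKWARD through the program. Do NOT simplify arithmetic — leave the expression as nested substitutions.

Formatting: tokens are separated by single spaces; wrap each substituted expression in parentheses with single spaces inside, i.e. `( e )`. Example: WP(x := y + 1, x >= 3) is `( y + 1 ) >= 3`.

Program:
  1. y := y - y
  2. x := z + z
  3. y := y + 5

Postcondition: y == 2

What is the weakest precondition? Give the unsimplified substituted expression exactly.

Answer: ( ( y - y ) + 5 ) == 2

Derivation:
post: y == 2
stmt 3: y := y + 5  -- replace 1 occurrence(s) of y with (y + 5)
  => ( y + 5 ) == 2
stmt 2: x := z + z  -- replace 0 occurrence(s) of x with (z + z)
  => ( y + 5 ) == 2
stmt 1: y := y - y  -- replace 1 occurrence(s) of y with (y - y)
  => ( ( y - y ) + 5 ) == 2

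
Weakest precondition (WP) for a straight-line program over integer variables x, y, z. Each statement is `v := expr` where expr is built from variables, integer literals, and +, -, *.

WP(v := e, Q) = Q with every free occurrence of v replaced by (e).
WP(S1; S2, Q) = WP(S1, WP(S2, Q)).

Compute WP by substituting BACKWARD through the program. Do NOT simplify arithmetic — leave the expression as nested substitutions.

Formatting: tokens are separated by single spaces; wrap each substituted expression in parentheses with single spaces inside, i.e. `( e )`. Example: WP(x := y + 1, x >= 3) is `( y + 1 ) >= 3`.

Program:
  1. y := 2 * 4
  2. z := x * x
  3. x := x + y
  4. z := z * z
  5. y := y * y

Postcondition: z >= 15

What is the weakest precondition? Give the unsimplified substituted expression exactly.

post: z >= 15
stmt 5: y := y * y  -- replace 0 occurrence(s) of y with (y * y)
  => z >= 15
stmt 4: z := z * z  -- replace 1 occurrence(s) of z with (z * z)
  => ( z * z ) >= 15
stmt 3: x := x + y  -- replace 0 occurrence(s) of x with (x + y)
  => ( z * z ) >= 15
stmt 2: z := x * x  -- replace 2 occurrence(s) of z with (x * x)
  => ( ( x * x ) * ( x * x ) ) >= 15
stmt 1: y := 2 * 4  -- replace 0 occurrence(s) of y with (2 * 4)
  => ( ( x * x ) * ( x * x ) ) >= 15

Answer: ( ( x * x ) * ( x * x ) ) >= 15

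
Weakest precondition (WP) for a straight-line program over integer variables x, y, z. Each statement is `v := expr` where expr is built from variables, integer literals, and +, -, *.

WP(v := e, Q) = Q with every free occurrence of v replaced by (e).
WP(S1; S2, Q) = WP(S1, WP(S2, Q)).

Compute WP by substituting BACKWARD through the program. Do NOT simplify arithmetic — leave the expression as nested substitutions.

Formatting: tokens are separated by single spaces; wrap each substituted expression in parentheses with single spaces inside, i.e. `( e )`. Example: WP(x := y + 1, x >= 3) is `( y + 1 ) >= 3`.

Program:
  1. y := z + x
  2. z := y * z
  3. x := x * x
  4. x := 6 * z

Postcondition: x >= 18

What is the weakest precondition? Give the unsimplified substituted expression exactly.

Answer: ( 6 * ( ( z + x ) * z ) ) >= 18

Derivation:
post: x >= 18
stmt 4: x := 6 * z  -- replace 1 occurrence(s) of x with (6 * z)
  => ( 6 * z ) >= 18
stmt 3: x := x * x  -- replace 0 occurrence(s) of x with (x * x)
  => ( 6 * z ) >= 18
stmt 2: z := y * z  -- replace 1 occurrence(s) of z with (y * z)
  => ( 6 * ( y * z ) ) >= 18
stmt 1: y := z + x  -- replace 1 occurrence(s) of y with (z + x)
  => ( 6 * ( ( z + x ) * z ) ) >= 18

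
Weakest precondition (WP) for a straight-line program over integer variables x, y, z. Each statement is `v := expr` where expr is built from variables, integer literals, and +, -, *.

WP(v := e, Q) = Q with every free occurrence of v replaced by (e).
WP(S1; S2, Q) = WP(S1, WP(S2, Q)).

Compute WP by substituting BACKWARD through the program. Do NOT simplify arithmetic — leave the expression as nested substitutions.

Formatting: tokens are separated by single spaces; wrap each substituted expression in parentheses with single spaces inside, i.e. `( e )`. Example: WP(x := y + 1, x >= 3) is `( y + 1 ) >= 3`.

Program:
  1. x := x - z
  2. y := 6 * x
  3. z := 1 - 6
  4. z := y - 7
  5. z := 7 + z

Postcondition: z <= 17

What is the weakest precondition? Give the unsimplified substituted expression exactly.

post: z <= 17
stmt 5: z := 7 + z  -- replace 1 occurrence(s) of z with (7 + z)
  => ( 7 + z ) <= 17
stmt 4: z := y - 7  -- replace 1 occurrence(s) of z with (y - 7)
  => ( 7 + ( y - 7 ) ) <= 17
stmt 3: z := 1 - 6  -- replace 0 occurrence(s) of z with (1 - 6)
  => ( 7 + ( y - 7 ) ) <= 17
stmt 2: y := 6 * x  -- replace 1 occurrence(s) of y with (6 * x)
  => ( 7 + ( ( 6 * x ) - 7 ) ) <= 17
stmt 1: x := x - z  -- replace 1 occurrence(s) of x with (x - z)
  => ( 7 + ( ( 6 * ( x - z ) ) - 7 ) ) <= 17

Answer: ( 7 + ( ( 6 * ( x - z ) ) - 7 ) ) <= 17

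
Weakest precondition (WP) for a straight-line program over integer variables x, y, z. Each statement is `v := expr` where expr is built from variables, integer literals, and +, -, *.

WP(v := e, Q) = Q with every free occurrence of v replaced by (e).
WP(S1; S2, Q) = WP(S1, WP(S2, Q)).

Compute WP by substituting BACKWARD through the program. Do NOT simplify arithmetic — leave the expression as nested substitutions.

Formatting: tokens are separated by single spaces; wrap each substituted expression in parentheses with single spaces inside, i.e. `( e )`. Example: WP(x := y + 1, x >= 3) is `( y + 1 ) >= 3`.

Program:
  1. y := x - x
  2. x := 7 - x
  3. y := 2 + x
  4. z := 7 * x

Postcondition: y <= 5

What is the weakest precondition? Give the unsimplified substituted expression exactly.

Answer: ( 2 + ( 7 - x ) ) <= 5

Derivation:
post: y <= 5
stmt 4: z := 7 * x  -- replace 0 occurrence(s) of z with (7 * x)
  => y <= 5
stmt 3: y := 2 + x  -- replace 1 occurrence(s) of y with (2 + x)
  => ( 2 + x ) <= 5
stmt 2: x := 7 - x  -- replace 1 occurrence(s) of x with (7 - x)
  => ( 2 + ( 7 - x ) ) <= 5
stmt 1: y := x - x  -- replace 0 occurrence(s) of y with (x - x)
  => ( 2 + ( 7 - x ) ) <= 5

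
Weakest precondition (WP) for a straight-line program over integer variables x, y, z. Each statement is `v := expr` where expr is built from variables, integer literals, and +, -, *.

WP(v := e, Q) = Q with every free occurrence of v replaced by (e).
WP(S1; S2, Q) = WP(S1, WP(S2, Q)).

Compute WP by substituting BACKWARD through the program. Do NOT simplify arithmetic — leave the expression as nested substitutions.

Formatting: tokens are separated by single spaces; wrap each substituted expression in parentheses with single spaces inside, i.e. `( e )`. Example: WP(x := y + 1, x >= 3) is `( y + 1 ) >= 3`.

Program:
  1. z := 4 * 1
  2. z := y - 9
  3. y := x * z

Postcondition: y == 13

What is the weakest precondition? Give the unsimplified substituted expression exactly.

Answer: ( x * ( y - 9 ) ) == 13

Derivation:
post: y == 13
stmt 3: y := x * z  -- replace 1 occurrence(s) of y with (x * z)
  => ( x * z ) == 13
stmt 2: z := y - 9  -- replace 1 occurrence(s) of z with (y - 9)
  => ( x * ( y - 9 ) ) == 13
stmt 1: z := 4 * 1  -- replace 0 occurrence(s) of z with (4 * 1)
  => ( x * ( y - 9 ) ) == 13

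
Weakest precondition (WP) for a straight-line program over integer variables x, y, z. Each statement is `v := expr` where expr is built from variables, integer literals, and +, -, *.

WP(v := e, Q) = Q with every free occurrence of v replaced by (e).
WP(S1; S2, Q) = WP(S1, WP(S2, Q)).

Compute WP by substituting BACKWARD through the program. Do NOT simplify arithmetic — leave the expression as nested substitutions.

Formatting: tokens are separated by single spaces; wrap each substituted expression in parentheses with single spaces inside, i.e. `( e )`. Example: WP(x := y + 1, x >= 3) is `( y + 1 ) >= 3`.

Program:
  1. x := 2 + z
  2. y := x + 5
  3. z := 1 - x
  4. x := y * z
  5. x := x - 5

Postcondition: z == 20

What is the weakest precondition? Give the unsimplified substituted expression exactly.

post: z == 20
stmt 5: x := x - 5  -- replace 0 occurrence(s) of x with (x - 5)
  => z == 20
stmt 4: x := y * z  -- replace 0 occurrence(s) of x with (y * z)
  => z == 20
stmt 3: z := 1 - x  -- replace 1 occurrence(s) of z with (1 - x)
  => ( 1 - x ) == 20
stmt 2: y := x + 5  -- replace 0 occurrence(s) of y with (x + 5)
  => ( 1 - x ) == 20
stmt 1: x := 2 + z  -- replace 1 occurrence(s) of x with (2 + z)
  => ( 1 - ( 2 + z ) ) == 20

Answer: ( 1 - ( 2 + z ) ) == 20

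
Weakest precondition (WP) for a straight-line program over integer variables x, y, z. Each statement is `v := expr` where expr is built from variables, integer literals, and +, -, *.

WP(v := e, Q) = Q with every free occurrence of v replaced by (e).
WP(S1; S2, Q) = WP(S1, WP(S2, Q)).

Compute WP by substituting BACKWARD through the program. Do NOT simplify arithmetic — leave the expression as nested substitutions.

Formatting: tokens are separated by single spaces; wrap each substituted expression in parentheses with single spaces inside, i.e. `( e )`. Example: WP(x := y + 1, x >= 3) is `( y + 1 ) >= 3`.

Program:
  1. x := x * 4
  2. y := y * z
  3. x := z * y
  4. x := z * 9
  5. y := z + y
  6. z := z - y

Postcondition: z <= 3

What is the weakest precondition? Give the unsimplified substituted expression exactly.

Answer: ( z - ( z + ( y * z ) ) ) <= 3

Derivation:
post: z <= 3
stmt 6: z := z - y  -- replace 1 occurrence(s) of z with (z - y)
  => ( z - y ) <= 3
stmt 5: y := z + y  -- replace 1 occurrence(s) of y with (z + y)
  => ( z - ( z + y ) ) <= 3
stmt 4: x := z * 9  -- replace 0 occurrence(s) of x with (z * 9)
  => ( z - ( z + y ) ) <= 3
stmt 3: x := z * y  -- replace 0 occurrence(s) of x with (z * y)
  => ( z - ( z + y ) ) <= 3
stmt 2: y := y * z  -- replace 1 occurrence(s) of y with (y * z)
  => ( z - ( z + ( y * z ) ) ) <= 3
stmt 1: x := x * 4  -- replace 0 occurrence(s) of x with (x * 4)
  => ( z - ( z + ( y * z ) ) ) <= 3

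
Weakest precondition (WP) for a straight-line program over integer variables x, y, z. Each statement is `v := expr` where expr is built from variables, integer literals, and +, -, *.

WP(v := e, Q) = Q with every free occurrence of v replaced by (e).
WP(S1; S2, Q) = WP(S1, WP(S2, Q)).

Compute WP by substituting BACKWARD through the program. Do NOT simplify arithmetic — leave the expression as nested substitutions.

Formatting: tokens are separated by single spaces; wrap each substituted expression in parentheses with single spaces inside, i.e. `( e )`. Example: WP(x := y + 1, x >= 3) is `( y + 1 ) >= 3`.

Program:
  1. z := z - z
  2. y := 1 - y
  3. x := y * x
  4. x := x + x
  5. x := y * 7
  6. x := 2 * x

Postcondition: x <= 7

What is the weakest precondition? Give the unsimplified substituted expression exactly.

post: x <= 7
stmt 6: x := 2 * x  -- replace 1 occurrence(s) of x with (2 * x)
  => ( 2 * x ) <= 7
stmt 5: x := y * 7  -- replace 1 occurrence(s) of x with (y * 7)
  => ( 2 * ( y * 7 ) ) <= 7
stmt 4: x := x + x  -- replace 0 occurrence(s) of x with (x + x)
  => ( 2 * ( y * 7 ) ) <= 7
stmt 3: x := y * x  -- replace 0 occurrence(s) of x with (y * x)
  => ( 2 * ( y * 7 ) ) <= 7
stmt 2: y := 1 - y  -- replace 1 occurrence(s) of y with (1 - y)
  => ( 2 * ( ( 1 - y ) * 7 ) ) <= 7
stmt 1: z := z - z  -- replace 0 occurrence(s) of z with (z - z)
  => ( 2 * ( ( 1 - y ) * 7 ) ) <= 7

Answer: ( 2 * ( ( 1 - y ) * 7 ) ) <= 7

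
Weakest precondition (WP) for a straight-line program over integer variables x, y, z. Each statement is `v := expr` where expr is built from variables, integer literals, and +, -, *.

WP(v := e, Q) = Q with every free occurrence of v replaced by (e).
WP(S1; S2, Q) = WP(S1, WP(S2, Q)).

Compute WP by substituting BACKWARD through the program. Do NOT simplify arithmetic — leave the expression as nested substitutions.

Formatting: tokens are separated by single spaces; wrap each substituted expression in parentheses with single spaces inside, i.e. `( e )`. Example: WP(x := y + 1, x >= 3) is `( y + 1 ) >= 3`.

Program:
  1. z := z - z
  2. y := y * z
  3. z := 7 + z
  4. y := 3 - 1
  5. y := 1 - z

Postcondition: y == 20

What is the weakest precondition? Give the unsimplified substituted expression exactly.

Answer: ( 1 - ( 7 + ( z - z ) ) ) == 20

Derivation:
post: y == 20
stmt 5: y := 1 - z  -- replace 1 occurrence(s) of y with (1 - z)
  => ( 1 - z ) == 20
stmt 4: y := 3 - 1  -- replace 0 occurrence(s) of y with (3 - 1)
  => ( 1 - z ) == 20
stmt 3: z := 7 + z  -- replace 1 occurrence(s) of z with (7 + z)
  => ( 1 - ( 7 + z ) ) == 20
stmt 2: y := y * z  -- replace 0 occurrence(s) of y with (y * z)
  => ( 1 - ( 7 + z ) ) == 20
stmt 1: z := z - z  -- replace 1 occurrence(s) of z with (z - z)
  => ( 1 - ( 7 + ( z - z ) ) ) == 20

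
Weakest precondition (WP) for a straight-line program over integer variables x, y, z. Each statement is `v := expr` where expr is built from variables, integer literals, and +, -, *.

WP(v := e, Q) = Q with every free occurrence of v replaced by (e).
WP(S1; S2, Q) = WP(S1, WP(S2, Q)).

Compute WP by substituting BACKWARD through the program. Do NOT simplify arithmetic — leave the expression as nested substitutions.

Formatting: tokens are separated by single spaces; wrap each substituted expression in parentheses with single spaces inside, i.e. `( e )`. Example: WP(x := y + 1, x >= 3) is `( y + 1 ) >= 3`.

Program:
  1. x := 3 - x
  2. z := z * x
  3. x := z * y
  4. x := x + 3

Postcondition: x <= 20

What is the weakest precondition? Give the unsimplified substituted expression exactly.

post: x <= 20
stmt 4: x := x + 3  -- replace 1 occurrence(s) of x with (x + 3)
  => ( x + 3 ) <= 20
stmt 3: x := z * y  -- replace 1 occurrence(s) of x with (z * y)
  => ( ( z * y ) + 3 ) <= 20
stmt 2: z := z * x  -- replace 1 occurrence(s) of z with (z * x)
  => ( ( ( z * x ) * y ) + 3 ) <= 20
stmt 1: x := 3 - x  -- replace 1 occurrence(s) of x with (3 - x)
  => ( ( ( z * ( 3 - x ) ) * y ) + 3 ) <= 20

Answer: ( ( ( z * ( 3 - x ) ) * y ) + 3 ) <= 20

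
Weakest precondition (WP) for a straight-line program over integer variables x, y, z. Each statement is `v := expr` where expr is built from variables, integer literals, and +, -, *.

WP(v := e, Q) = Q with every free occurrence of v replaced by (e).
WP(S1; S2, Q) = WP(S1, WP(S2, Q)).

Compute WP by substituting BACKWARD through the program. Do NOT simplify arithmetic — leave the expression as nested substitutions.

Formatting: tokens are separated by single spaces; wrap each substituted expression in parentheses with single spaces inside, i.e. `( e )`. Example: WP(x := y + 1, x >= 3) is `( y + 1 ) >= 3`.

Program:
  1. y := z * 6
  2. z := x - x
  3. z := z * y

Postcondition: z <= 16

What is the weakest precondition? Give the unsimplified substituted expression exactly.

Answer: ( ( x - x ) * ( z * 6 ) ) <= 16

Derivation:
post: z <= 16
stmt 3: z := z * y  -- replace 1 occurrence(s) of z with (z * y)
  => ( z * y ) <= 16
stmt 2: z := x - x  -- replace 1 occurrence(s) of z with (x - x)
  => ( ( x - x ) * y ) <= 16
stmt 1: y := z * 6  -- replace 1 occurrence(s) of y with (z * 6)
  => ( ( x - x ) * ( z * 6 ) ) <= 16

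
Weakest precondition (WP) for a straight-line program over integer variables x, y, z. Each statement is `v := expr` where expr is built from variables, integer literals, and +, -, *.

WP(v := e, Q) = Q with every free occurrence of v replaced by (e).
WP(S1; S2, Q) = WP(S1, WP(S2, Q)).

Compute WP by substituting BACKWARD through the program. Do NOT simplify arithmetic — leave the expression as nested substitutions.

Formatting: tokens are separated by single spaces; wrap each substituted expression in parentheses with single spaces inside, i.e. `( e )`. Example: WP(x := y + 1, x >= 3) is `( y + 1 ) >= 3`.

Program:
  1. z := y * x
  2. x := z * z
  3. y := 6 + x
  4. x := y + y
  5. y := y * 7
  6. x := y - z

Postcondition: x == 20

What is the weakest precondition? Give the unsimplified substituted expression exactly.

post: x == 20
stmt 6: x := y - z  -- replace 1 occurrence(s) of x with (y - z)
  => ( y - z ) == 20
stmt 5: y := y * 7  -- replace 1 occurrence(s) of y with (y * 7)
  => ( ( y * 7 ) - z ) == 20
stmt 4: x := y + y  -- replace 0 occurrence(s) of x with (y + y)
  => ( ( y * 7 ) - z ) == 20
stmt 3: y := 6 + x  -- replace 1 occurrence(s) of y with (6 + x)
  => ( ( ( 6 + x ) * 7 ) - z ) == 20
stmt 2: x := z * z  -- replace 1 occurrence(s) of x with (z * z)
  => ( ( ( 6 + ( z * z ) ) * 7 ) - z ) == 20
stmt 1: z := y * x  -- replace 3 occurrence(s) of z with (y * x)
  => ( ( ( 6 + ( ( y * x ) * ( y * x ) ) ) * 7 ) - ( y * x ) ) == 20

Answer: ( ( ( 6 + ( ( y * x ) * ( y * x ) ) ) * 7 ) - ( y * x ) ) == 20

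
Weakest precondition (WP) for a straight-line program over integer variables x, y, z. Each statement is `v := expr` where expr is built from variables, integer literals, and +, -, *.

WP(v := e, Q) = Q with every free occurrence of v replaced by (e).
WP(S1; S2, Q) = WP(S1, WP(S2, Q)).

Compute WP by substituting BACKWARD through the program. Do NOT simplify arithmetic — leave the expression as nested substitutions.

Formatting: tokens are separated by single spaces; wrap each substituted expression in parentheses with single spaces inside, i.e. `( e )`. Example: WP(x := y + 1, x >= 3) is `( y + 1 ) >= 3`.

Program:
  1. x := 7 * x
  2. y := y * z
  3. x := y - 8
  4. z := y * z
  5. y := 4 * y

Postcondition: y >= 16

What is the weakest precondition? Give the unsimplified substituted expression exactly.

Answer: ( 4 * ( y * z ) ) >= 16

Derivation:
post: y >= 16
stmt 5: y := 4 * y  -- replace 1 occurrence(s) of y with (4 * y)
  => ( 4 * y ) >= 16
stmt 4: z := y * z  -- replace 0 occurrence(s) of z with (y * z)
  => ( 4 * y ) >= 16
stmt 3: x := y - 8  -- replace 0 occurrence(s) of x with (y - 8)
  => ( 4 * y ) >= 16
stmt 2: y := y * z  -- replace 1 occurrence(s) of y with (y * z)
  => ( 4 * ( y * z ) ) >= 16
stmt 1: x := 7 * x  -- replace 0 occurrence(s) of x with (7 * x)
  => ( 4 * ( y * z ) ) >= 16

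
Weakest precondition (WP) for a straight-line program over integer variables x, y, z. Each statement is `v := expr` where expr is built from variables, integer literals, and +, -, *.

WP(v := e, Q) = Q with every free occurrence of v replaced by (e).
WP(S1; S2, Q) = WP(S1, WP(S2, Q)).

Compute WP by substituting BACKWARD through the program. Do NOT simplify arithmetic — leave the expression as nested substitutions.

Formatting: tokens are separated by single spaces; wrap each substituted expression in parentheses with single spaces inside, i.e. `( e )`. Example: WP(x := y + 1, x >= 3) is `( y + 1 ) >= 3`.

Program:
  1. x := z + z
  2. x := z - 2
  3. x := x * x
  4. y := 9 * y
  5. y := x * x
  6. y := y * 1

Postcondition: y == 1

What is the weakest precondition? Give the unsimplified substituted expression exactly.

post: y == 1
stmt 6: y := y * 1  -- replace 1 occurrence(s) of y with (y * 1)
  => ( y * 1 ) == 1
stmt 5: y := x * x  -- replace 1 occurrence(s) of y with (x * x)
  => ( ( x * x ) * 1 ) == 1
stmt 4: y := 9 * y  -- replace 0 occurrence(s) of y with (9 * y)
  => ( ( x * x ) * 1 ) == 1
stmt 3: x := x * x  -- replace 2 occurrence(s) of x with (x * x)
  => ( ( ( x * x ) * ( x * x ) ) * 1 ) == 1
stmt 2: x := z - 2  -- replace 4 occurrence(s) of x with (z - 2)
  => ( ( ( ( z - 2 ) * ( z - 2 ) ) * ( ( z - 2 ) * ( z - 2 ) ) ) * 1 ) == 1
stmt 1: x := z + z  -- replace 0 occurrence(s) of x with (z + z)
  => ( ( ( ( z - 2 ) * ( z - 2 ) ) * ( ( z - 2 ) * ( z - 2 ) ) ) * 1 ) == 1

Answer: ( ( ( ( z - 2 ) * ( z - 2 ) ) * ( ( z - 2 ) * ( z - 2 ) ) ) * 1 ) == 1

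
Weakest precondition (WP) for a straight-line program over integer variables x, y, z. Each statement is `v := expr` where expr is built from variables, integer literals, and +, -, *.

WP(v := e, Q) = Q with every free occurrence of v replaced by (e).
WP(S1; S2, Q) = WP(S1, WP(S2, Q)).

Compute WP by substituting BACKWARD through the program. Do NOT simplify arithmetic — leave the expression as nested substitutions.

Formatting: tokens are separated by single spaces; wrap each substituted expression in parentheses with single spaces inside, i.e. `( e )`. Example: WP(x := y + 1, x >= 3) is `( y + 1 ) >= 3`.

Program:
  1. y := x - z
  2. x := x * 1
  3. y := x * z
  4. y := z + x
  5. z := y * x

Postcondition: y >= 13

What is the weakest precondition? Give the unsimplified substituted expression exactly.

post: y >= 13
stmt 5: z := y * x  -- replace 0 occurrence(s) of z with (y * x)
  => y >= 13
stmt 4: y := z + x  -- replace 1 occurrence(s) of y with (z + x)
  => ( z + x ) >= 13
stmt 3: y := x * z  -- replace 0 occurrence(s) of y with (x * z)
  => ( z + x ) >= 13
stmt 2: x := x * 1  -- replace 1 occurrence(s) of x with (x * 1)
  => ( z + ( x * 1 ) ) >= 13
stmt 1: y := x - z  -- replace 0 occurrence(s) of y with (x - z)
  => ( z + ( x * 1 ) ) >= 13

Answer: ( z + ( x * 1 ) ) >= 13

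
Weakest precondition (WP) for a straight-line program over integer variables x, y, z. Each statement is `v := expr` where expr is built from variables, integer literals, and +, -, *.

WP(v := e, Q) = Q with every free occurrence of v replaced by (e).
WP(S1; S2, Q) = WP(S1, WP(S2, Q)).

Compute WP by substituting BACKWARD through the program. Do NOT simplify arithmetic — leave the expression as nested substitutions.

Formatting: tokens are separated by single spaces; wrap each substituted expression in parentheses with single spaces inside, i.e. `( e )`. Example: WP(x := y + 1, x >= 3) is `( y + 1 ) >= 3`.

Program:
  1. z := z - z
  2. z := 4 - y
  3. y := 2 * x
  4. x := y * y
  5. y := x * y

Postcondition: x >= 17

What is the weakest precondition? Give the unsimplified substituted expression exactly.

post: x >= 17
stmt 5: y := x * y  -- replace 0 occurrence(s) of y with (x * y)
  => x >= 17
stmt 4: x := y * y  -- replace 1 occurrence(s) of x with (y * y)
  => ( y * y ) >= 17
stmt 3: y := 2 * x  -- replace 2 occurrence(s) of y with (2 * x)
  => ( ( 2 * x ) * ( 2 * x ) ) >= 17
stmt 2: z := 4 - y  -- replace 0 occurrence(s) of z with (4 - y)
  => ( ( 2 * x ) * ( 2 * x ) ) >= 17
stmt 1: z := z - z  -- replace 0 occurrence(s) of z with (z - z)
  => ( ( 2 * x ) * ( 2 * x ) ) >= 17

Answer: ( ( 2 * x ) * ( 2 * x ) ) >= 17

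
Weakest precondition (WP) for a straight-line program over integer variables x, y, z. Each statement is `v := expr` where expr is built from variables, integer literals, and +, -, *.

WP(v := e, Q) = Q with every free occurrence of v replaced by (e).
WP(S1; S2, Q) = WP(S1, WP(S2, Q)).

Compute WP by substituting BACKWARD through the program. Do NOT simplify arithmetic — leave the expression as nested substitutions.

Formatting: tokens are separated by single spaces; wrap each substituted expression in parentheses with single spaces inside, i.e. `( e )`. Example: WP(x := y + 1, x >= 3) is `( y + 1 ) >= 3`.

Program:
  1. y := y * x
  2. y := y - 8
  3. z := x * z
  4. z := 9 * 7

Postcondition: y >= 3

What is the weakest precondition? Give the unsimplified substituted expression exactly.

post: y >= 3
stmt 4: z := 9 * 7  -- replace 0 occurrence(s) of z with (9 * 7)
  => y >= 3
stmt 3: z := x * z  -- replace 0 occurrence(s) of z with (x * z)
  => y >= 3
stmt 2: y := y - 8  -- replace 1 occurrence(s) of y with (y - 8)
  => ( y - 8 ) >= 3
stmt 1: y := y * x  -- replace 1 occurrence(s) of y with (y * x)
  => ( ( y * x ) - 8 ) >= 3

Answer: ( ( y * x ) - 8 ) >= 3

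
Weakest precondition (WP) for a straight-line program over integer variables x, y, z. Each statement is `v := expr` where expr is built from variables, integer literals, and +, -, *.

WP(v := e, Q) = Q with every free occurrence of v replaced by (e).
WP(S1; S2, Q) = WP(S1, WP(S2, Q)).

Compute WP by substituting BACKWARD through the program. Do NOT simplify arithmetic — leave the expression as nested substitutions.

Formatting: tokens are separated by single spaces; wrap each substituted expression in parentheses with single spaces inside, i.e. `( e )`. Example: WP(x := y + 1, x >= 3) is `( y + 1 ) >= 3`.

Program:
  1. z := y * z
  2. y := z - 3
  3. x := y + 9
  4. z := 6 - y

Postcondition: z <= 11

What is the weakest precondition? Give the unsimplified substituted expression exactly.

post: z <= 11
stmt 4: z := 6 - y  -- replace 1 occurrence(s) of z with (6 - y)
  => ( 6 - y ) <= 11
stmt 3: x := y + 9  -- replace 0 occurrence(s) of x with (y + 9)
  => ( 6 - y ) <= 11
stmt 2: y := z - 3  -- replace 1 occurrence(s) of y with (z - 3)
  => ( 6 - ( z - 3 ) ) <= 11
stmt 1: z := y * z  -- replace 1 occurrence(s) of z with (y * z)
  => ( 6 - ( ( y * z ) - 3 ) ) <= 11

Answer: ( 6 - ( ( y * z ) - 3 ) ) <= 11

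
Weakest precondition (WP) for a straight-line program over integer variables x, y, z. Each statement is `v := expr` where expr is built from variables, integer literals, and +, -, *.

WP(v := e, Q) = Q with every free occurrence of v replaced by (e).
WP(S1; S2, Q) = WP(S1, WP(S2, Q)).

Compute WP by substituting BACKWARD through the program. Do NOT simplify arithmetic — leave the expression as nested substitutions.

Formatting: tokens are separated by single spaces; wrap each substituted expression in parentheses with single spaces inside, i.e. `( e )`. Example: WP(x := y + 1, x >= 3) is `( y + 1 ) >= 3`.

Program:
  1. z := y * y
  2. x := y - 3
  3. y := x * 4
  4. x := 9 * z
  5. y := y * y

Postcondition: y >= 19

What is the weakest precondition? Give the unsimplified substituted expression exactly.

Answer: ( ( ( y - 3 ) * 4 ) * ( ( y - 3 ) * 4 ) ) >= 19

Derivation:
post: y >= 19
stmt 5: y := y * y  -- replace 1 occurrence(s) of y with (y * y)
  => ( y * y ) >= 19
stmt 4: x := 9 * z  -- replace 0 occurrence(s) of x with (9 * z)
  => ( y * y ) >= 19
stmt 3: y := x * 4  -- replace 2 occurrence(s) of y with (x * 4)
  => ( ( x * 4 ) * ( x * 4 ) ) >= 19
stmt 2: x := y - 3  -- replace 2 occurrence(s) of x with (y - 3)
  => ( ( ( y - 3 ) * 4 ) * ( ( y - 3 ) * 4 ) ) >= 19
stmt 1: z := y * y  -- replace 0 occurrence(s) of z with (y * y)
  => ( ( ( y - 3 ) * 4 ) * ( ( y - 3 ) * 4 ) ) >= 19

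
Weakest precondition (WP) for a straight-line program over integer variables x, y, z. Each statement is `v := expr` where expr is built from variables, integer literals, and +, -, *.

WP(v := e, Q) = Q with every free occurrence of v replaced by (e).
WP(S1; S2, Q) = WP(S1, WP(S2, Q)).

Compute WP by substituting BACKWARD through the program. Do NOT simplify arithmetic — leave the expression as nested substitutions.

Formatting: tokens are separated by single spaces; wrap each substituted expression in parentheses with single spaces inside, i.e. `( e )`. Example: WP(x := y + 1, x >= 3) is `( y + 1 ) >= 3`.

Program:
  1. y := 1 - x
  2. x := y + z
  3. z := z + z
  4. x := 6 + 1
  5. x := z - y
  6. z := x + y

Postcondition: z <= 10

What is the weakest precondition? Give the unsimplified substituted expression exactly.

post: z <= 10
stmt 6: z := x + y  -- replace 1 occurrence(s) of z with (x + y)
  => ( x + y ) <= 10
stmt 5: x := z - y  -- replace 1 occurrence(s) of x with (z - y)
  => ( ( z - y ) + y ) <= 10
stmt 4: x := 6 + 1  -- replace 0 occurrence(s) of x with (6 + 1)
  => ( ( z - y ) + y ) <= 10
stmt 3: z := z + z  -- replace 1 occurrence(s) of z with (z + z)
  => ( ( ( z + z ) - y ) + y ) <= 10
stmt 2: x := y + z  -- replace 0 occurrence(s) of x with (y + z)
  => ( ( ( z + z ) - y ) + y ) <= 10
stmt 1: y := 1 - x  -- replace 2 occurrence(s) of y with (1 - x)
  => ( ( ( z + z ) - ( 1 - x ) ) + ( 1 - x ) ) <= 10

Answer: ( ( ( z + z ) - ( 1 - x ) ) + ( 1 - x ) ) <= 10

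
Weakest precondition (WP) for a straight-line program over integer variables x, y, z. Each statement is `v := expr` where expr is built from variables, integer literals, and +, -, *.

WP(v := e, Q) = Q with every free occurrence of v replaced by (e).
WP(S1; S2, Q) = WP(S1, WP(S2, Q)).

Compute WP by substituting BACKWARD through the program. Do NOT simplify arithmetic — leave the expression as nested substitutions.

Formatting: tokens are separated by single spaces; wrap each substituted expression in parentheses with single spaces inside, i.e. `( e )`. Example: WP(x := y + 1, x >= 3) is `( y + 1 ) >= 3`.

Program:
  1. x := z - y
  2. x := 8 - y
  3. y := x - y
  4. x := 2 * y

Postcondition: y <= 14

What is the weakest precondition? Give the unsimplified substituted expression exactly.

Answer: ( ( 8 - y ) - y ) <= 14

Derivation:
post: y <= 14
stmt 4: x := 2 * y  -- replace 0 occurrence(s) of x with (2 * y)
  => y <= 14
stmt 3: y := x - y  -- replace 1 occurrence(s) of y with (x - y)
  => ( x - y ) <= 14
stmt 2: x := 8 - y  -- replace 1 occurrence(s) of x with (8 - y)
  => ( ( 8 - y ) - y ) <= 14
stmt 1: x := z - y  -- replace 0 occurrence(s) of x with (z - y)
  => ( ( 8 - y ) - y ) <= 14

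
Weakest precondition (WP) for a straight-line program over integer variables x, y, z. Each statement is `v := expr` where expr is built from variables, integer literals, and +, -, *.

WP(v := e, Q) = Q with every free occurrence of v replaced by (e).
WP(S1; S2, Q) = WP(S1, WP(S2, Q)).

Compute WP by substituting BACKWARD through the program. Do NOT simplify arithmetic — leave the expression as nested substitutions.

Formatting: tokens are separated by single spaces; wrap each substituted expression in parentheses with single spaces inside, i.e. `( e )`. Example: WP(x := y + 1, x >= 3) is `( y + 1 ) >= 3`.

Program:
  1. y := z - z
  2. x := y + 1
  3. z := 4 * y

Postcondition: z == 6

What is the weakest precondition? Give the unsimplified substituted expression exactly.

post: z == 6
stmt 3: z := 4 * y  -- replace 1 occurrence(s) of z with (4 * y)
  => ( 4 * y ) == 6
stmt 2: x := y + 1  -- replace 0 occurrence(s) of x with (y + 1)
  => ( 4 * y ) == 6
stmt 1: y := z - z  -- replace 1 occurrence(s) of y with (z - z)
  => ( 4 * ( z - z ) ) == 6

Answer: ( 4 * ( z - z ) ) == 6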